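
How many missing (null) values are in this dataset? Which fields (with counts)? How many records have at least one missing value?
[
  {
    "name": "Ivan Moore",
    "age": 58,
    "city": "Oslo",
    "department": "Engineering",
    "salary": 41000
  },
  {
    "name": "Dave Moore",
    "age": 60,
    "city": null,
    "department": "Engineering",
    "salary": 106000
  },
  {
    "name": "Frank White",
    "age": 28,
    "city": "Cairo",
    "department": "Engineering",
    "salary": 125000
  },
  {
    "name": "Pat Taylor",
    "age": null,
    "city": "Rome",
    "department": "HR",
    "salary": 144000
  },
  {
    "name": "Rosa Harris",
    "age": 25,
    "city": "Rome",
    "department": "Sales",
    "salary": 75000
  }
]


Checking for missing (null) values in 5 records:

  Ivan Moore: complete
  Dave Moore: city
  Frank White: complete
  Pat Taylor: age
  Rosa Harris: complete

Per field:
  name: 0 missing
  age: 1 missing
  city: 1 missing
  department: 0 missing
  salary: 0 missing

Total missing values: 2
Records with any missing: 2

2 missing values (age: 1, city: 1); 2 incomplete records


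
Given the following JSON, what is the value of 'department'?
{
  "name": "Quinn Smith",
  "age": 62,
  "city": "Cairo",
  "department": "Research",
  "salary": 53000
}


Looking up field 'department'
Value: Research

Research


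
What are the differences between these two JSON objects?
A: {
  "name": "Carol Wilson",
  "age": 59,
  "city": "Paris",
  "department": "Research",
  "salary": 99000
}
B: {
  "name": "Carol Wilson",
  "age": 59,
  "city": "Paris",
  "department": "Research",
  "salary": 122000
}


Comparing each field (in key order):
  name: same
  age: same
  city: same
  department: same
  salary: DIFFERENT
Differences:
  salary: 99000 -> 122000

1 field(s) changed

1 change: salary


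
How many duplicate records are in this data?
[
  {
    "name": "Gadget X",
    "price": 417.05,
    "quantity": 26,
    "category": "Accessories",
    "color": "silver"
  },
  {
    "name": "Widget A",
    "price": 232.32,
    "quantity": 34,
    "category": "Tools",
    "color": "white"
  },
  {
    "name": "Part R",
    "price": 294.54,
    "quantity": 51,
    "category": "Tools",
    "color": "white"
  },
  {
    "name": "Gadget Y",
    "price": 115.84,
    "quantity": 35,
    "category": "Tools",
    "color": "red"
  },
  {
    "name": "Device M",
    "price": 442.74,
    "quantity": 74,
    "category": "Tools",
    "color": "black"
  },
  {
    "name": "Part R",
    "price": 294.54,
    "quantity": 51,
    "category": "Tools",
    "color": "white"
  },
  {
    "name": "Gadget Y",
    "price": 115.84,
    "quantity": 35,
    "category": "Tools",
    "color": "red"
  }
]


Checking 7 records for duplicates:

  Row 1: Gadget X ($417.05, qty 26)
  Row 2: Widget A ($232.32, qty 34)
  Row 3: Part R ($294.54, qty 51)
  Row 4: Gadget Y ($115.84, qty 35)
  Row 5: Device M ($442.74, qty 74)
  Row 6: Part R ($294.54, qty 51) <-- DUPLICATE
  Row 7: Gadget Y ($115.84, qty 35) <-- DUPLICATE

Duplicates found: 2
Unique records: 5

2 duplicates, 5 unique


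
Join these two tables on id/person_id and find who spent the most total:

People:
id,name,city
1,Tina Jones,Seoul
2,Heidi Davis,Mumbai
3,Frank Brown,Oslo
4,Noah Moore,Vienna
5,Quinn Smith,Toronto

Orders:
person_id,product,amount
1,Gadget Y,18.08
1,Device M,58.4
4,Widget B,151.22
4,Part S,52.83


Join on: people.id = orders.person_id

Joined rows:
  Tina Jones (Seoul) bought Gadget Y for $18.08
  Tina Jones (Seoul) bought Device M for $58.4
  Noah Moore (Vienna) bought Widget B for $151.22
  Noah Moore (Vienna) bought Part S for $52.83

Total per person:
  Noah Moore: $204.05
  Tina Jones: $76.48

Top spender: Noah Moore ($204.05)

Noah Moore ($204.05)


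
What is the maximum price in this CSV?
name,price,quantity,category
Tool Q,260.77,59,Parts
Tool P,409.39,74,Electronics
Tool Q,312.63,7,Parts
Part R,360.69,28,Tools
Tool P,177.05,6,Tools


Computing maximum price:
Values: [260.77, 409.39, 312.63, 360.69, 177.05]
Max = 409.39

409.39


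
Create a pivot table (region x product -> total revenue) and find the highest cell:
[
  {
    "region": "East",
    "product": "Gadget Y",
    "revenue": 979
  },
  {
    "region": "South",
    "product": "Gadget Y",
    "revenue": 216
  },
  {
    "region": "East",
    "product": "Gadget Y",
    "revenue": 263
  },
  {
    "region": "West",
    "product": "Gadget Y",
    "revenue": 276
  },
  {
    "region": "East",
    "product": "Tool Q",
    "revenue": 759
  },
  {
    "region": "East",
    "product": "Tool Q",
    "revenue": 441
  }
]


Pivot: region (rows) x product (columns) -> total revenue

     Gadget Y      Tool Q      
East          1242          1200  
South          216             0  
West           276             0  

Highest: East / Gadget Y = $1242

East / Gadget Y = $1242


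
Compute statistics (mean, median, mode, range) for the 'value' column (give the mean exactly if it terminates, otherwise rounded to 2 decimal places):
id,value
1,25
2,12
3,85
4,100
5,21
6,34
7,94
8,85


Data: [25, 12, 85, 100, 21, 34, 94, 85]
Count: 8
Sum: 456
Mean: 456/8 = 57
Sorted: [12, 21, 25, 34, 85, 85, 94, 100]
Median: 59.5
Mode: 85 (2 times)
Range: 100 - 12 = 88
Min: 12, Max: 100

mean=57, median=59.5, mode=85, range=88


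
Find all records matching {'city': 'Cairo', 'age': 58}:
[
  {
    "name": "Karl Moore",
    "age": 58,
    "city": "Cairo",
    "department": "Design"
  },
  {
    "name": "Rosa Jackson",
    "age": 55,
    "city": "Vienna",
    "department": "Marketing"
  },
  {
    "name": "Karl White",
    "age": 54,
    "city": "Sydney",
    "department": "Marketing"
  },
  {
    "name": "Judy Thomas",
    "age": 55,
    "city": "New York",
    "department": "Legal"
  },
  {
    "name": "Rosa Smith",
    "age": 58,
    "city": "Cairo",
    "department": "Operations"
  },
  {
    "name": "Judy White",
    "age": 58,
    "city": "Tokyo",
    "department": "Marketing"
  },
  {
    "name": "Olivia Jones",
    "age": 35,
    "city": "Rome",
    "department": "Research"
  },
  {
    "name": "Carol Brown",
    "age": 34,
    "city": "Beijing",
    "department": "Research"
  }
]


Search criteria: {'city': 'Cairo', 'age': 58}

Checking 8 records:
  Karl Moore: {city: Cairo, age: 58} <-- MATCH
  Rosa Jackson: {city: Vienna, age: 55}
  Karl White: {city: Sydney, age: 54}
  Judy Thomas: {city: New York, age: 55}
  Rosa Smith: {city: Cairo, age: 58} <-- MATCH
  Judy White: {city: Tokyo, age: 58}
  Olivia Jones: {city: Rome, age: 35}
  Carol Brown: {city: Beijing, age: 34}

Matches: ["Karl Moore", "Rosa Smith"]

["Karl Moore", "Rosa Smith"]


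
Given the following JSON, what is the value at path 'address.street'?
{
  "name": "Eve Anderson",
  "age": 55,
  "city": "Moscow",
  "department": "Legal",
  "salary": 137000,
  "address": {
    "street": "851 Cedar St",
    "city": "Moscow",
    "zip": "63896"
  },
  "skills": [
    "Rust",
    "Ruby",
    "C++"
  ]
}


Query: address.street
Path: address -> street
Value: 851 Cedar St

851 Cedar St


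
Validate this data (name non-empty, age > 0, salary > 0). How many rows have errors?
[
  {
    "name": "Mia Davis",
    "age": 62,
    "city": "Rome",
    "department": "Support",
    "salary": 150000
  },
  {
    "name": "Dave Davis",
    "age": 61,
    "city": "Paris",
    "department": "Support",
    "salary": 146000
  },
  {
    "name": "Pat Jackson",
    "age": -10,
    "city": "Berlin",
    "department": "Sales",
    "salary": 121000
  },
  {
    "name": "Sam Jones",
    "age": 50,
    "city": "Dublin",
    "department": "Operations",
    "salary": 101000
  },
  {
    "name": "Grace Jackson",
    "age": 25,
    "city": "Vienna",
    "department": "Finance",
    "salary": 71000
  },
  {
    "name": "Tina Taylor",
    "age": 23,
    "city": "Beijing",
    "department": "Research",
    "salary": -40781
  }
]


Validating 6 records:
Rules: name non-empty, age > 0, salary > 0

  Row 1 (Mia Davis): OK
  Row 2 (Dave Davis): OK
  Row 3 (Pat Jackson): negative age: -10
  Row 4 (Sam Jones): OK
  Row 5 (Grace Jackson): OK
  Row 6 (Tina Taylor): negative salary: -40781

Total errors: 2

2 errors


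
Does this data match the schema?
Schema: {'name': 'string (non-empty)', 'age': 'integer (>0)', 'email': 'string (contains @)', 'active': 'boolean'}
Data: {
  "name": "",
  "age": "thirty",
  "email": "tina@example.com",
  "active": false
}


Validating each field against schema:
  name: FAIL ("" is an empty string)
  age: FAIL ("thirty" is not an integer)
  email: OK (string with @)
  active: OK (boolean)

Result: INVALID (2 errors: name, age)

INVALID (2 errors: name, age)


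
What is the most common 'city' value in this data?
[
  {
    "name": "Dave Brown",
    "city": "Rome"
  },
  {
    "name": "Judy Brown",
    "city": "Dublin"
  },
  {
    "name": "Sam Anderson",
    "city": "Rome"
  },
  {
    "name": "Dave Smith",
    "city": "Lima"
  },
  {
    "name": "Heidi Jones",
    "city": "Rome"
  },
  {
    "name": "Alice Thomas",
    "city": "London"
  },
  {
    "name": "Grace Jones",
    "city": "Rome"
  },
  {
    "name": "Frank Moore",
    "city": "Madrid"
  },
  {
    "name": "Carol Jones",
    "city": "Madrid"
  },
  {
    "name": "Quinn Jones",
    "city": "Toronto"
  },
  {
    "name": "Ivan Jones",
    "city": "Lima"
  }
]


Counting 'city' values across 11 records:

  Rome: 4 ####
  Lima: 2 ##
  Madrid: 2 ##
  Dublin: 1 #
  London: 1 #
  Toronto: 1 #

Most common: Rome (4 times)

Rome (4 times)


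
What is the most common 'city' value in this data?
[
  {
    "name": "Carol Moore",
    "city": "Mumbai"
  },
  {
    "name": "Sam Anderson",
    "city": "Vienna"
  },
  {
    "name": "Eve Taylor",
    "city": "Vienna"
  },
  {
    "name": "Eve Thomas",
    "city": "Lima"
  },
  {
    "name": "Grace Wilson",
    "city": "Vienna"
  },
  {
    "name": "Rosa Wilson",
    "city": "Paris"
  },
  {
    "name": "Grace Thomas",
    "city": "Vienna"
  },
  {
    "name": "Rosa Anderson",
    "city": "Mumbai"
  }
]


Counting 'city' values across 8 records:

  Vienna: 4 ####
  Mumbai: 2 ##
  Lima: 1 #
  Paris: 1 #

Most common: Vienna (4 times)

Vienna (4 times)


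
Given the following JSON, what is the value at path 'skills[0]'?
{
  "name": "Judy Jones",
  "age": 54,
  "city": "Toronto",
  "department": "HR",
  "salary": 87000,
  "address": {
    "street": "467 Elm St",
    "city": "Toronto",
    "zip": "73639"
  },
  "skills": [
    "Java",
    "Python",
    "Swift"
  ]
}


Query: skills[0]
Path: skills -> first element
Value: Java

Java


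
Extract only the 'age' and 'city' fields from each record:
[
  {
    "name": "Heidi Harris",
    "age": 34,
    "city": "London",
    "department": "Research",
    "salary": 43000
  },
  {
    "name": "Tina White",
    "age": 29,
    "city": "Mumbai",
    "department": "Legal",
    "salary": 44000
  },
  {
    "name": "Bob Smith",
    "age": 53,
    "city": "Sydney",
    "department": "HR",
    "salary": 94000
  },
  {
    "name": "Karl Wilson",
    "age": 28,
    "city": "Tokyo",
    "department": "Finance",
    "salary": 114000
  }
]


Original: 4 records with fields: name, age, city, department, salary
Keep: ['age', 'city']
Drop: ['name', 'department', 'salary']
Result: 4 records, 2 fields each

[
  {
    "age": 34,
    "city": "London"
  },
  {
    "age": 29,
    "city": "Mumbai"
  },
  {
    "age": 53,
    "city": "Sydney"
  },
  {
    "age": 28,
    "city": "Tokyo"
  }
]


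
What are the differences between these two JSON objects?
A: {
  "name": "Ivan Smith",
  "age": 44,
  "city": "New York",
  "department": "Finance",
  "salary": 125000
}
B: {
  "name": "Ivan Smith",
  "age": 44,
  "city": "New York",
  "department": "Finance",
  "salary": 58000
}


Comparing each field (in key order):
  name: same
  age: same
  city: same
  department: same
  salary: DIFFERENT
Differences:
  salary: 125000 -> 58000

1 field(s) changed

1 change: salary


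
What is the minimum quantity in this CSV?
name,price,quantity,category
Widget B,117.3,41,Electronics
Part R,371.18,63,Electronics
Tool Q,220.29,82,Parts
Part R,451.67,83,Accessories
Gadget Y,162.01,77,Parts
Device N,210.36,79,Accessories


Computing minimum quantity:
Values: [41, 63, 82, 83, 77, 79]
Min = 41

41


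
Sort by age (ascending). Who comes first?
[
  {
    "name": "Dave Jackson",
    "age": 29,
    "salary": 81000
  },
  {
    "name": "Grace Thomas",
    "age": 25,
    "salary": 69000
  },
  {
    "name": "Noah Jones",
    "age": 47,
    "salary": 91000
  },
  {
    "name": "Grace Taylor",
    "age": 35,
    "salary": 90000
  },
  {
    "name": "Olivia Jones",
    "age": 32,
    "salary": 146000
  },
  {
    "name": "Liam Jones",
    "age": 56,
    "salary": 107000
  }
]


Sort by: age (ascending)

Sorted order:
  1. Grace Thomas (age = 25)
  2. Dave Jackson (age = 29)
  3. Olivia Jones (age = 32)
  4. Grace Taylor (age = 35)
  5. Noah Jones (age = 47)
  6. Liam Jones (age = 56)

First: Grace Thomas

Grace Thomas


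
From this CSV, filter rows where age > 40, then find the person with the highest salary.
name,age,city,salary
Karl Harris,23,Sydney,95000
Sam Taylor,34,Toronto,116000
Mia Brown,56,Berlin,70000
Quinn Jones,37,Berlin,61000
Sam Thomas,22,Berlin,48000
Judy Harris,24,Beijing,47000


Filter: age > 40
Sort by: salary (descending)

Filtered records (1):
  Mia Brown, age 56, salary $70000

Highest salary: Mia Brown ($70000)

Mia Brown


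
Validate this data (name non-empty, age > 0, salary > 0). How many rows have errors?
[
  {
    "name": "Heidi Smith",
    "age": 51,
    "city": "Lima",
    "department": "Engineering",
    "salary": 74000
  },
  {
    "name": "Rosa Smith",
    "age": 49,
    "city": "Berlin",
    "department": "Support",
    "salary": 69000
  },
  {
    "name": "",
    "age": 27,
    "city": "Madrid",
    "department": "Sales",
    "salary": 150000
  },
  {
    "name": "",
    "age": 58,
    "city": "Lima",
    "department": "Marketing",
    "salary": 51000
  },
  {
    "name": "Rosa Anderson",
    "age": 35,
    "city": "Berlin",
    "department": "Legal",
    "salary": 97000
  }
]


Validating 5 records:
Rules: name non-empty, age > 0, salary > 0

  Row 1 (Heidi Smith): OK
  Row 2 (Rosa Smith): OK
  Row 3 (???): empty name
  Row 4 (???): empty name
  Row 5 (Rosa Anderson): OK

Total errors: 2

2 errors


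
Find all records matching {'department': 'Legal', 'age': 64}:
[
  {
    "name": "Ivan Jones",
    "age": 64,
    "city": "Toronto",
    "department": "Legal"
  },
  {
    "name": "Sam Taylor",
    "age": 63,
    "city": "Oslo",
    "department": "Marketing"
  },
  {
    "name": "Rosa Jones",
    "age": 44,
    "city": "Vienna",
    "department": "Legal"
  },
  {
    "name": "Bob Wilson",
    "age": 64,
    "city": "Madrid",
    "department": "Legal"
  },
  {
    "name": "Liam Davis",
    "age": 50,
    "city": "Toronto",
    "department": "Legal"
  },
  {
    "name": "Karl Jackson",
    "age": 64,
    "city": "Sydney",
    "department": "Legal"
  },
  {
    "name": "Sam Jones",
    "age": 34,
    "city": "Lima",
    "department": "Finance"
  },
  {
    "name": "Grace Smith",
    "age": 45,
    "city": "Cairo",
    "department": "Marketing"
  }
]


Search criteria: {'department': 'Legal', 'age': 64}

Checking 8 records:
  Ivan Jones: {department: Legal, age: 64} <-- MATCH
  Sam Taylor: {department: Marketing, age: 63}
  Rosa Jones: {department: Legal, age: 44}
  Bob Wilson: {department: Legal, age: 64} <-- MATCH
  Liam Davis: {department: Legal, age: 50}
  Karl Jackson: {department: Legal, age: 64} <-- MATCH
  Sam Jones: {department: Finance, age: 34}
  Grace Smith: {department: Marketing, age: 45}

Matches: ["Ivan Jones", "Bob Wilson", "Karl Jackson"]

["Ivan Jones", "Bob Wilson", "Karl Jackson"]


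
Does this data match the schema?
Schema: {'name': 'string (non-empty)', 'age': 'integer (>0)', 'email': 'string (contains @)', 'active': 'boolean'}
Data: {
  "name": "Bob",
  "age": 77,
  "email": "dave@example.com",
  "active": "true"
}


Validating each field against schema:
  name: OK (non-empty string)
  age: OK (positive integer)
  email: OK (string with @)
  active: FAIL ("true" is not a boolean)

Result: INVALID (1 error: active)

INVALID (1 error: active)


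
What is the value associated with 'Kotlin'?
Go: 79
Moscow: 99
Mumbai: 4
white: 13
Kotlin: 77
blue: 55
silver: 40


Looking up key 'Kotlin'
Value: 77

77


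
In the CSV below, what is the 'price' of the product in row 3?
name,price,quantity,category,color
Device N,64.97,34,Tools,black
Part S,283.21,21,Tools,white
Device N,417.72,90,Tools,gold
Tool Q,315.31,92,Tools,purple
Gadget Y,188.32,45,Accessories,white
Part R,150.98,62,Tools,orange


Query: Row 3 ('Device N'), column 'price'
Value: 417.72

417.72


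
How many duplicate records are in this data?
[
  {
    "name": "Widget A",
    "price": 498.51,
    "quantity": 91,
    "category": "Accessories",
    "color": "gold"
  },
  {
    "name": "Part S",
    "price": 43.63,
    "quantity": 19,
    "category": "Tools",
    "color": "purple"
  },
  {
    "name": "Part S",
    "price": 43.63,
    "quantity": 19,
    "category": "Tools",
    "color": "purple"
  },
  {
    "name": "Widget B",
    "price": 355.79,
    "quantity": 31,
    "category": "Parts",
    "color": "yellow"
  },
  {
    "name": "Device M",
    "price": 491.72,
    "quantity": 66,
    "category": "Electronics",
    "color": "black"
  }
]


Checking 5 records for duplicates:

  Row 1: Widget A ($498.51, qty 91)
  Row 2: Part S ($43.63, qty 19)
  Row 3: Part S ($43.63, qty 19) <-- DUPLICATE
  Row 4: Widget B ($355.79, qty 31)
  Row 5: Device M ($491.72, qty 66)

Duplicates found: 1
Unique records: 4

1 duplicates, 4 unique


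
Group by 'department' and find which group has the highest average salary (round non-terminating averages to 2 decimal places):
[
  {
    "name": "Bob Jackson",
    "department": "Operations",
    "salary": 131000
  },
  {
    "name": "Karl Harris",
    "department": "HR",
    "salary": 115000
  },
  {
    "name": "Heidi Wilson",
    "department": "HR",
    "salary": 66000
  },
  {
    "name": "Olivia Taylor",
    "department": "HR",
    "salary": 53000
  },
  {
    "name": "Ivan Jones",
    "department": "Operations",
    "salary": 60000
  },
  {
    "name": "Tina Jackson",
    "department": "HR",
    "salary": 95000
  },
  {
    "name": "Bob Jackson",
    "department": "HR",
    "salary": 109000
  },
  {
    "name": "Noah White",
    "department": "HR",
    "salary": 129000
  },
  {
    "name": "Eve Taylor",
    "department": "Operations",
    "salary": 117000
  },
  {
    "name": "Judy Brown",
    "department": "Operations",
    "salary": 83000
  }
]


Group by: department

Groups:
  HR: 6 people, avg salary = 567000/6 = $94500
  Operations: 4 people, avg salary = 391000/4 = $97750

Highest average salary: Operations ($97750)

Operations ($97750)


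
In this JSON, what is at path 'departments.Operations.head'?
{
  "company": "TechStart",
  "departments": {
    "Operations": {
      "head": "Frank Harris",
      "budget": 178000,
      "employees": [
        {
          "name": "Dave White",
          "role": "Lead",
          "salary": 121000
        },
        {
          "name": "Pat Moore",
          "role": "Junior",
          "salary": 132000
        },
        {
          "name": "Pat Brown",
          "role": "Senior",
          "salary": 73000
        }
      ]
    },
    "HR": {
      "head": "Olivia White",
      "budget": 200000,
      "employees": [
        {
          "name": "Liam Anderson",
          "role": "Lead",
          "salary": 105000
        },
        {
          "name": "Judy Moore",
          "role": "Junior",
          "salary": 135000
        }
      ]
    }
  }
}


Path: departments.Operations.head

Navigate:
  -> departments
  -> Operations
  -> head = 'Frank Harris'

Frank Harris


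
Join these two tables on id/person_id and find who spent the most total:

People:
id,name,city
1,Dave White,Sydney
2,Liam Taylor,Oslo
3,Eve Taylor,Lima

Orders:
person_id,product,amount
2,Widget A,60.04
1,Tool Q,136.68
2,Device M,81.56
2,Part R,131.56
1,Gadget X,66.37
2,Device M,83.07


Join on: people.id = orders.person_id

Joined rows:
  Liam Taylor (Oslo) bought Widget A for $60.04
  Dave White (Sydney) bought Tool Q for $136.68
  Liam Taylor (Oslo) bought Device M for $81.56
  Liam Taylor (Oslo) bought Part R for $131.56
  Dave White (Sydney) bought Gadget X for $66.37
  Liam Taylor (Oslo) bought Device M for $83.07

Total per person:
  Liam Taylor: $356.23
  Dave White: $203.05

Top spender: Liam Taylor ($356.23)

Liam Taylor ($356.23)


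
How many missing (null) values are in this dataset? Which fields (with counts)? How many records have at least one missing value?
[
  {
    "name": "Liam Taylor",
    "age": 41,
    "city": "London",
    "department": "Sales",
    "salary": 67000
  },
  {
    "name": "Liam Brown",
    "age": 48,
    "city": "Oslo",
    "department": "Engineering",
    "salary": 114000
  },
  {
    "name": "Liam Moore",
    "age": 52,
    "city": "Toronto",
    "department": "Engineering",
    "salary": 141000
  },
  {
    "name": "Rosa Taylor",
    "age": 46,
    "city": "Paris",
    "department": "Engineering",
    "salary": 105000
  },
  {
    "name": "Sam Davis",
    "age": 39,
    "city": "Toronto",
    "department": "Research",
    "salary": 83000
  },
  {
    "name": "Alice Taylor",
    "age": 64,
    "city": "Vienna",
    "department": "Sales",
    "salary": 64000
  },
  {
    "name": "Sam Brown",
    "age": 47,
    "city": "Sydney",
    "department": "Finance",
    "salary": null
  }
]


Checking for missing (null) values in 7 records:

  Liam Taylor: complete
  Liam Brown: complete
  Liam Moore: complete
  Rosa Taylor: complete
  Sam Davis: complete
  Alice Taylor: complete
  Sam Brown: salary

Per field:
  name: 0 missing
  age: 0 missing
  city: 0 missing
  department: 0 missing
  salary: 1 missing

Total missing values: 1
Records with any missing: 1

1 missing values (salary: 1); 1 incomplete records


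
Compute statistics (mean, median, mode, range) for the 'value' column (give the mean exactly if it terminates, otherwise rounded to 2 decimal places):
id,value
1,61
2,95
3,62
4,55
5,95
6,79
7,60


Data: [61, 95, 62, 55, 95, 79, 60]
Count: 7
Sum: 507
Mean: 507/7 ≈ 72.43 (rounded to 2 decimal places)
Sorted: [55, 60, 61, 62, 79, 95, 95]
Median: 62.0
Mode: 95 (2 times)
Range: 95 - 55 = 40
Min: 55, Max: 95

mean≈72.43, median=62.0, mode=95, range=40


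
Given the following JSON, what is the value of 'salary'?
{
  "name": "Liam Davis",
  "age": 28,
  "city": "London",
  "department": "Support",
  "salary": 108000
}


Looking up field 'salary'
Value: 108000

108000


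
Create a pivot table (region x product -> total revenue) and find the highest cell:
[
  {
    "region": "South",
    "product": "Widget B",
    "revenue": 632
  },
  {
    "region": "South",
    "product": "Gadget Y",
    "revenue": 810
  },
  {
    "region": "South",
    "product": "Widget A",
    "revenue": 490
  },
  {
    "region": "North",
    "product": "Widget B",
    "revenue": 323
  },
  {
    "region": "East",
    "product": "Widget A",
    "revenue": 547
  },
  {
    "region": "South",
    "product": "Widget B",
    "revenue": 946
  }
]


Pivot: region (rows) x product (columns) -> total revenue

     Gadget Y      Widget A      Widget B    
East             0           547             0  
North            0             0           323  
South          810           490          1578  

Highest: South / Widget B = $1578

South / Widget B = $1578


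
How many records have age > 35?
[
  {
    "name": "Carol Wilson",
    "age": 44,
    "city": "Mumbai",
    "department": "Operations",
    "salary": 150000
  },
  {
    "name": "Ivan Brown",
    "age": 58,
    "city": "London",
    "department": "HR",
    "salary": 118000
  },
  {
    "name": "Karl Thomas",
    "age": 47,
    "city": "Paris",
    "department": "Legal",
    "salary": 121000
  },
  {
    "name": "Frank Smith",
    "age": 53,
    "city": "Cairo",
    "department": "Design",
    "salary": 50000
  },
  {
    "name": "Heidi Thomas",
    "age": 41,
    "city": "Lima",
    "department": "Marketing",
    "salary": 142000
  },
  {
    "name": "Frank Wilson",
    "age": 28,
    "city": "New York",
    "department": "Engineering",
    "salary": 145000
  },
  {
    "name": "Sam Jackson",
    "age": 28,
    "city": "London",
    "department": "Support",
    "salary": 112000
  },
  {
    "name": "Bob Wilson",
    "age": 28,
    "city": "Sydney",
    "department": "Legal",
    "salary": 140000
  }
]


Data: 8 records
Condition: age > 35

Checking each record:
  Carol Wilson: 44 MATCH
  Ivan Brown: 58 MATCH
  Karl Thomas: 47 MATCH
  Frank Smith: 53 MATCH
  Heidi Thomas: 41 MATCH
  Frank Wilson: 28
  Sam Jackson: 28
  Bob Wilson: 28

Count: 5

5


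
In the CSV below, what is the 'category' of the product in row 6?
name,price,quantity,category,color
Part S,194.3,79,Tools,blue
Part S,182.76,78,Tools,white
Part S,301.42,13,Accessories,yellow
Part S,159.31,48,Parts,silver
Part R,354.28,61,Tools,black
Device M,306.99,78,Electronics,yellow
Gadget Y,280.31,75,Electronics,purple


Query: Row 6 ('Device M'), column 'category'
Value: Electronics

Electronics


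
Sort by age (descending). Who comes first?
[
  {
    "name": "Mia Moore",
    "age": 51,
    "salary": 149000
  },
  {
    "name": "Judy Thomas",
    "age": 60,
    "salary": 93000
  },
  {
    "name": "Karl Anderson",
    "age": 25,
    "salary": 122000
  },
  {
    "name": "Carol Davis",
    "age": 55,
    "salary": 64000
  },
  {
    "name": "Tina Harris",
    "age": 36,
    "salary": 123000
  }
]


Sort by: age (descending)

Sorted order:
  1. Judy Thomas (age = 60)
  2. Carol Davis (age = 55)
  3. Mia Moore (age = 51)
  4. Tina Harris (age = 36)
  5. Karl Anderson (age = 25)

First: Judy Thomas

Judy Thomas


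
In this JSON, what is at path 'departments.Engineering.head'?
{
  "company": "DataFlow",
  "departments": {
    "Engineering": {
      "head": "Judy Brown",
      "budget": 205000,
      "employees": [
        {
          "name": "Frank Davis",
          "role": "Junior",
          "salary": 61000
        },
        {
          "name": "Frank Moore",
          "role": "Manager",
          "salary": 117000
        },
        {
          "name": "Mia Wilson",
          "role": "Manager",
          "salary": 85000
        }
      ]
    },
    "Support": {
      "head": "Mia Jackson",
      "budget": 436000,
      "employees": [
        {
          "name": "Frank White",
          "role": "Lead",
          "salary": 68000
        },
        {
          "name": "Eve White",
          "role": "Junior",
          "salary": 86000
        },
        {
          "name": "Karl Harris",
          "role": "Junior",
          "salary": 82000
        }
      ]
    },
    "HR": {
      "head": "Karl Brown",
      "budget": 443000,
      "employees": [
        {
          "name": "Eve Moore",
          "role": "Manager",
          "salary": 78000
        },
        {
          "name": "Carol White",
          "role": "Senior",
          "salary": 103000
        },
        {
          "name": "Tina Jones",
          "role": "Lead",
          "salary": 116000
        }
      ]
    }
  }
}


Path: departments.Engineering.head

Navigate:
  -> departments
  -> Engineering
  -> head = 'Judy Brown'

Judy Brown


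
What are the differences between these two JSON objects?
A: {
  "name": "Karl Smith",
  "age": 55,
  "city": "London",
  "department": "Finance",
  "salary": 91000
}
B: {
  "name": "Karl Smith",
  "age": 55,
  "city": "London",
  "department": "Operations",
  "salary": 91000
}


Comparing each field (in key order):
  name: same
  age: same
  city: same
  department: DIFFERENT
  salary: same
Differences:
  department: Finance -> Operations

1 field(s) changed

1 change: department


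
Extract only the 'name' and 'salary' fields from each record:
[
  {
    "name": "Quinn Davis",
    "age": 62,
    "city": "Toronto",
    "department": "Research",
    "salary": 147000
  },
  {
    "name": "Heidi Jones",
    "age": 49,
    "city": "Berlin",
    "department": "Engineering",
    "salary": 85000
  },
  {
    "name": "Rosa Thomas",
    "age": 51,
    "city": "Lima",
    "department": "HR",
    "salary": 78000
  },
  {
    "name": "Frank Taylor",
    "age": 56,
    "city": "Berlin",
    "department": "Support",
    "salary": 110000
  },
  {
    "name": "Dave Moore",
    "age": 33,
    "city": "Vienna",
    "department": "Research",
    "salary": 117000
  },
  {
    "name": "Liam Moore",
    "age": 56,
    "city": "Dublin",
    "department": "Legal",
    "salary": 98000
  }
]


Original: 6 records with fields: name, age, city, department, salary
Keep: ['name', 'salary']
Drop: ['age', 'city', 'department']
Result: 6 records, 2 fields each

[
  {
    "name": "Quinn Davis",
    "salary": 147000
  },
  {
    "name": "Heidi Jones",
    "salary": 85000
  },
  {
    "name": "Rosa Thomas",
    "salary": 78000
  },
  {
    "name": "Frank Taylor",
    "salary": 110000
  },
  {
    "name": "Dave Moore",
    "salary": 117000
  },
  {
    "name": "Liam Moore",
    "salary": 98000
  }
]


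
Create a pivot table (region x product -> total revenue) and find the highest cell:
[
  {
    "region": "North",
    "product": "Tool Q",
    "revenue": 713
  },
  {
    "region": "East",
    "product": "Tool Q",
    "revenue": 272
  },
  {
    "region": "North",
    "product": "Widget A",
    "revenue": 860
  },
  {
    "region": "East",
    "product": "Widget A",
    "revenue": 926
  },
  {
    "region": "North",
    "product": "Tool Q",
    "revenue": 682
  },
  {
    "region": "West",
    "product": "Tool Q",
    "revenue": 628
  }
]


Pivot: region (rows) x product (columns) -> total revenue

     Tool Q        Widget A    
East           272           926  
North         1395           860  
West           628             0  

Highest: North / Tool Q = $1395

North / Tool Q = $1395


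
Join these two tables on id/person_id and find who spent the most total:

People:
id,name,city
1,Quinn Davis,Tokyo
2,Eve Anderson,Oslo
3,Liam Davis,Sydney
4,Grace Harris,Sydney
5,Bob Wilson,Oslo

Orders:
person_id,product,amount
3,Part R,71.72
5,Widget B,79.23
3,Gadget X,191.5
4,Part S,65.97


Join on: people.id = orders.person_id

Joined rows:
  Liam Davis (Sydney) bought Part R for $71.72
  Bob Wilson (Oslo) bought Widget B for $79.23
  Liam Davis (Sydney) bought Gadget X for $191.5
  Grace Harris (Sydney) bought Part S for $65.97

Total per person:
  Liam Davis: $263.22
  Bob Wilson: $79.23
  Grace Harris: $65.97

Top spender: Liam Davis ($263.22)

Liam Davis ($263.22)


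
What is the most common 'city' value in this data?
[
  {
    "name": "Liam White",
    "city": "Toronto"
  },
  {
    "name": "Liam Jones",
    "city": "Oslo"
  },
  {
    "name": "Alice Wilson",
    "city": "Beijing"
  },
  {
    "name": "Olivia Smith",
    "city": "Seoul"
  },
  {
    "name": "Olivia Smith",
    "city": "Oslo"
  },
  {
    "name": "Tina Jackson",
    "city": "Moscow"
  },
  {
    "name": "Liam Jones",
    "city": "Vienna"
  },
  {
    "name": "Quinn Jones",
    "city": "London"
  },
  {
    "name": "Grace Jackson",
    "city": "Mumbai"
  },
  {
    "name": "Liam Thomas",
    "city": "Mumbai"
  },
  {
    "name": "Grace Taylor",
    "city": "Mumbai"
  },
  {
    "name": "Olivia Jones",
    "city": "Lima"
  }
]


Counting 'city' values across 12 records:

  Mumbai: 3 ###
  Oslo: 2 ##
  Toronto: 1 #
  Beijing: 1 #
  Seoul: 1 #
  Moscow: 1 #
  Vienna: 1 #
  London: 1 #
  Lima: 1 #

Most common: Mumbai (3 times)

Mumbai (3 times)


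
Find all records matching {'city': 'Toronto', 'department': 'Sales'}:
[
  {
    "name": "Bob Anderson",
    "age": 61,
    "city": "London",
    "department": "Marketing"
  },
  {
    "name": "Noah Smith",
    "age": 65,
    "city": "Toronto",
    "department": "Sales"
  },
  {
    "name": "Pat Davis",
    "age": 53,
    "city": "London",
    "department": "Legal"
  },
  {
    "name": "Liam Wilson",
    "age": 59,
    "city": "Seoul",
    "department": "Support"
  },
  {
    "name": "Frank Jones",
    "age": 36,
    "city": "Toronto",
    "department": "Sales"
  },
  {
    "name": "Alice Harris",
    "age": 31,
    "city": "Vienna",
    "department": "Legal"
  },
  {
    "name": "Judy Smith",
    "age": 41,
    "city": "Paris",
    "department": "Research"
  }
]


Search criteria: {'city': 'Toronto', 'department': 'Sales'}

Checking 7 records:
  Bob Anderson: {city: London, department: Marketing}
  Noah Smith: {city: Toronto, department: Sales} <-- MATCH
  Pat Davis: {city: London, department: Legal}
  Liam Wilson: {city: Seoul, department: Support}
  Frank Jones: {city: Toronto, department: Sales} <-- MATCH
  Alice Harris: {city: Vienna, department: Legal}
  Judy Smith: {city: Paris, department: Research}

Matches: ["Noah Smith", "Frank Jones"]

["Noah Smith", "Frank Jones"]


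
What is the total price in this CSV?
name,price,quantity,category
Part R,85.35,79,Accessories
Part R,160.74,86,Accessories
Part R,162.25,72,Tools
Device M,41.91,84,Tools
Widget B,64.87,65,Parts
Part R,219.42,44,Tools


Computing total price:
Values: [85.35, 160.74, 162.25, 41.91, 64.87, 219.42]
Sum = 734.54

734.54


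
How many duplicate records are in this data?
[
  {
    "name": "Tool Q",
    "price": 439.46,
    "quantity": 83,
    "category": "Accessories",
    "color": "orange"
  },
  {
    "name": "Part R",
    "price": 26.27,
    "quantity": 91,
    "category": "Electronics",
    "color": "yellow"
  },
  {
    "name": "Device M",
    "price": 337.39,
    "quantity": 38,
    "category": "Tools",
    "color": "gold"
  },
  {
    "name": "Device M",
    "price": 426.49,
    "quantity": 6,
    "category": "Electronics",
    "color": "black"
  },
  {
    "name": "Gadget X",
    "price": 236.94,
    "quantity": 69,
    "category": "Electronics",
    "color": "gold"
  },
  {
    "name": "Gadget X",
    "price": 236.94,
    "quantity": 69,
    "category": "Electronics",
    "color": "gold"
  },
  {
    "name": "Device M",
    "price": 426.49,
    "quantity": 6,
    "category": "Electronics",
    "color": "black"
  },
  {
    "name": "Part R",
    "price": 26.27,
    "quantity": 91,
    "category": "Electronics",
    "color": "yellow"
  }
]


Checking 8 records for duplicates:

  Row 1: Tool Q ($439.46, qty 83)
  Row 2: Part R ($26.27, qty 91)
  Row 3: Device M ($337.39, qty 38)
  Row 4: Device M ($426.49, qty 6)
  Row 5: Gadget X ($236.94, qty 69)
  Row 6: Gadget X ($236.94, qty 69) <-- DUPLICATE
  Row 7: Device M ($426.49, qty 6) <-- DUPLICATE
  Row 8: Part R ($26.27, qty 91) <-- DUPLICATE

Duplicates found: 3
Unique records: 5

3 duplicates, 5 unique


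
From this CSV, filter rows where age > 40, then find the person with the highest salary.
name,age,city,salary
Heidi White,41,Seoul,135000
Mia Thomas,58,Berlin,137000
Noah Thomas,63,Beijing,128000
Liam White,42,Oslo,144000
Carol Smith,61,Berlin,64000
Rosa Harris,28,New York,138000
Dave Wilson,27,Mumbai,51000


Filter: age > 40
Sort by: salary (descending)

Filtered records (5):
  Liam White, age 42, salary $144000
  Mia Thomas, age 58, salary $137000
  Heidi White, age 41, salary $135000
  Noah Thomas, age 63, salary $128000
  Carol Smith, age 61, salary $64000

Highest salary: Liam White ($144000)

Liam White


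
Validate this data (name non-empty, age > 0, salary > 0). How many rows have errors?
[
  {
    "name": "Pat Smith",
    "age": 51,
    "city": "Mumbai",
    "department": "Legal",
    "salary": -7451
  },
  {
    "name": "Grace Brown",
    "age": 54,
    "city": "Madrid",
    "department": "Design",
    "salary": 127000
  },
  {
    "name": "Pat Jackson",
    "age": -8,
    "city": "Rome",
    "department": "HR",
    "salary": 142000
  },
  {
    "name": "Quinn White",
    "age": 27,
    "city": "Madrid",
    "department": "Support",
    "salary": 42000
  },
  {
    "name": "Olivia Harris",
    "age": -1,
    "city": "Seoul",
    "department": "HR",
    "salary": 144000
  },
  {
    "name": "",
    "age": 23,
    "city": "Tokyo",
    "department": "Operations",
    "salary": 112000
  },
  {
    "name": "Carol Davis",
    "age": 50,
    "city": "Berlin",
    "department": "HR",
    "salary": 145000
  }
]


Validating 7 records:
Rules: name non-empty, age > 0, salary > 0

  Row 1 (Pat Smith): negative salary: -7451
  Row 2 (Grace Brown): OK
  Row 3 (Pat Jackson): negative age: -8
  Row 4 (Quinn White): OK
  Row 5 (Olivia Harris): negative age: -1
  Row 6 (???): empty name
  Row 7 (Carol Davis): OK

Total errors: 4

4 errors


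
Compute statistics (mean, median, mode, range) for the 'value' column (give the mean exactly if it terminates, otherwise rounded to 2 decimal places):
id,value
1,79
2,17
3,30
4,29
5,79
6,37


Data: [79, 17, 30, 29, 79, 37]
Count: 6
Sum: 271
Mean: 271/6 ≈ 45.17 (rounded to 2 decimal places)
Sorted: [17, 29, 30, 37, 79, 79]
Median: 33.5
Mode: 79 (2 times)
Range: 79 - 17 = 62
Min: 17, Max: 79

mean≈45.17, median=33.5, mode=79, range=62


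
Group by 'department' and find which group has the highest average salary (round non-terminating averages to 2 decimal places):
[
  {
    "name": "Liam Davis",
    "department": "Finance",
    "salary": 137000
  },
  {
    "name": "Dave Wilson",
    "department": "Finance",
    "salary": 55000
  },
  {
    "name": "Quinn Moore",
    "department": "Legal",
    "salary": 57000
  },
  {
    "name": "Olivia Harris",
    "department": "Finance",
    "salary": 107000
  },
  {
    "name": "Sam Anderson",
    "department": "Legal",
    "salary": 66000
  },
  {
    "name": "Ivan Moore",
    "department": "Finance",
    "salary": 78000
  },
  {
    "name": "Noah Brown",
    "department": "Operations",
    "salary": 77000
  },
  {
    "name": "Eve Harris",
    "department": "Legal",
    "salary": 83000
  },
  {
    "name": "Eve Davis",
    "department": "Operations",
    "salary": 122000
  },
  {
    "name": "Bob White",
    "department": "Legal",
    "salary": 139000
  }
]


Group by: department

Groups:
  Finance: 4 people, avg salary = 377000/4 = $94250
  Legal: 4 people, avg salary = 345000/4 = $86250
  Operations: 2 people, avg salary = 199000/2 = $99500

Highest average salary: Operations ($99500)

Operations ($99500)


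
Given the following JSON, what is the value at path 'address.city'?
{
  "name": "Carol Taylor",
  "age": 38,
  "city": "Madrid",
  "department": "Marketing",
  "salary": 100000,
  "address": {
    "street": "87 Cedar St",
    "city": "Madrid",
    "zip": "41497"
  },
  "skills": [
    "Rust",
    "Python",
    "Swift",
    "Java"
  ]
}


Query: address.city
Path: address -> city
Value: Madrid

Madrid


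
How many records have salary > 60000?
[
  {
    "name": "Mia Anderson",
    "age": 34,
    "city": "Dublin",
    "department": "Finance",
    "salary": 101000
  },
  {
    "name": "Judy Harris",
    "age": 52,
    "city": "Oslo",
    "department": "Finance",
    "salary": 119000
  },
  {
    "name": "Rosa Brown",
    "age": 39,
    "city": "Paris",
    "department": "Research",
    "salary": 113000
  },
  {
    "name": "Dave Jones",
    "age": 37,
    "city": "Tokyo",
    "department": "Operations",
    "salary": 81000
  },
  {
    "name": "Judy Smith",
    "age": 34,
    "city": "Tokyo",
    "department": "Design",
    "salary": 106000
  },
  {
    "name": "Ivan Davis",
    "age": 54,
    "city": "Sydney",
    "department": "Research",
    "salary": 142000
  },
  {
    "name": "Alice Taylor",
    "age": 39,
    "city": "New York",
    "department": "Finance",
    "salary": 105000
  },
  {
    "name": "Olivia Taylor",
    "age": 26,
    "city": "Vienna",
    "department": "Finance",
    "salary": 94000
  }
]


Data: 8 records
Condition: salary > 60000

Checking each record:
  Mia Anderson: 101000 MATCH
  Judy Harris: 119000 MATCH
  Rosa Brown: 113000 MATCH
  Dave Jones: 81000 MATCH
  Judy Smith: 106000 MATCH
  Ivan Davis: 142000 MATCH
  Alice Taylor: 105000 MATCH
  Olivia Taylor: 94000 MATCH

Count: 8

8


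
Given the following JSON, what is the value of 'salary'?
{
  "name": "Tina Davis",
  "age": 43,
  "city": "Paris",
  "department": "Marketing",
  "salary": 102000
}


Looking up field 'salary'
Value: 102000

102000


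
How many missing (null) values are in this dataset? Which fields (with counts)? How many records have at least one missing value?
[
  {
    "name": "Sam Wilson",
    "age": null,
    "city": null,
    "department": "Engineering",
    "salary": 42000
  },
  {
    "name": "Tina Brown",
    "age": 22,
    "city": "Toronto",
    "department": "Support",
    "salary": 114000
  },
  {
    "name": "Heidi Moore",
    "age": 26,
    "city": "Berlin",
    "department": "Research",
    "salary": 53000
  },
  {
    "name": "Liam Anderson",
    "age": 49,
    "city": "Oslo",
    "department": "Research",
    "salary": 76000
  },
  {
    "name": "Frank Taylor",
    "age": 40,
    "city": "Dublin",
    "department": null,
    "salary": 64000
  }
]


Checking for missing (null) values in 5 records:

  Sam Wilson: age, city
  Tina Brown: complete
  Heidi Moore: complete
  Liam Anderson: complete
  Frank Taylor: department

Per field:
  name: 0 missing
  age: 1 missing
  city: 1 missing
  department: 1 missing
  salary: 0 missing

Total missing values: 3
Records with any missing: 2

3 missing values (age: 1, city: 1, department: 1); 2 incomplete records
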